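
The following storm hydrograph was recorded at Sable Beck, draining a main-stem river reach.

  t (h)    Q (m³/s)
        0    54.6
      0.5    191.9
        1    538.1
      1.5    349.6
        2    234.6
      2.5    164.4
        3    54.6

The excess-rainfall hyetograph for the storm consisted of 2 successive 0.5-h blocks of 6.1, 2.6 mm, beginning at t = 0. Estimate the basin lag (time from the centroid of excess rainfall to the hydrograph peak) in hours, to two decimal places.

t_L ≈ 0.60 h

Centroid of excess rainfall: t_c = Σ P_i·t̄_i / ΣP_i = 0.3994 h (block centres at 0.25, 0.75 h).
Hydrograph peak occurs at t = 1 h, so basin lag t_L = 1 − 0.3994 = 0.60 h.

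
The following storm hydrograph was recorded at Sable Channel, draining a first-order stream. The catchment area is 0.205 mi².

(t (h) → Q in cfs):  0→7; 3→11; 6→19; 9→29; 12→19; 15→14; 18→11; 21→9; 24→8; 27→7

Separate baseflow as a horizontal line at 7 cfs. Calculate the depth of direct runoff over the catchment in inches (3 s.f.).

Direct runoff: 0.0, 4.0, 12.0, 22.0, 12.0, 7.0, 4.0, 2.0, 1.0, 0.0 cfs; ΣQ_DR = 64.00 cfs.
V = ΣQ_DR · Δt = 64.00 × 10800 s = 6.912 × 10^5 ft³.
Over A = 0.205 mi², depth = V / A = 1.45 in.

d ≈ 1.45 in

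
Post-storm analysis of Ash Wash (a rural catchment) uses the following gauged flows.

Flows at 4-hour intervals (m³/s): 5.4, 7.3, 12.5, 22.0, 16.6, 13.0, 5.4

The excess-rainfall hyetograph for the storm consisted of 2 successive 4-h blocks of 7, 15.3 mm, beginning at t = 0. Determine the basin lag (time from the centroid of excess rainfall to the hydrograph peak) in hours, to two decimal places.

t_L ≈ 7.26 h

Centroid of excess rainfall: t_c = Σ P_i·t̄_i / ΣP_i = 4.7444 h (block centres at 2, 6 h).
Hydrograph peak occurs at t = 12 h, so basin lag t_L = 12 − 4.7444 = 7.26 h.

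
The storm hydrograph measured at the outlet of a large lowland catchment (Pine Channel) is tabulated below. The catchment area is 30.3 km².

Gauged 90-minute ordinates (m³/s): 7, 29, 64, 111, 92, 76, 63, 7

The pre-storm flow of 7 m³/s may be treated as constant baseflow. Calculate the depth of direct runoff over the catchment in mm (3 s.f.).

Direct runoff: 0.0, 22.0, 57.0, 104.0, 85.0, 69.0, 56.0, 0.0 m³/s; ΣQ_DR = 393.0 m³/s.
V = ΣQ_DR · Δt = 393.0 × 5400 s = 2.122 × 10^6 m³.
Over A = 30.3 km², depth = V / A = 70.0 mm.

d ≈ 70.0 mm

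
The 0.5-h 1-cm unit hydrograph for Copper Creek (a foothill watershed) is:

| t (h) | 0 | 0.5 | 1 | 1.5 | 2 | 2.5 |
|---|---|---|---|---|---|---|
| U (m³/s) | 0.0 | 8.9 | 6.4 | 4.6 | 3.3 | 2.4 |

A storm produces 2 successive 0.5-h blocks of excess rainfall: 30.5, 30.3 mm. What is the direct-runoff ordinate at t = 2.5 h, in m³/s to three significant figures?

By discrete convolution, Q_j = Σ (P_i / 10 mm) · U_{j−i}.
At t = 2.5 h (j=5): Q = (30.5/10)·2.4 + (30.3/10)·3.3 = 17.3 m³/s.

Q ≈ 17.3 m³/s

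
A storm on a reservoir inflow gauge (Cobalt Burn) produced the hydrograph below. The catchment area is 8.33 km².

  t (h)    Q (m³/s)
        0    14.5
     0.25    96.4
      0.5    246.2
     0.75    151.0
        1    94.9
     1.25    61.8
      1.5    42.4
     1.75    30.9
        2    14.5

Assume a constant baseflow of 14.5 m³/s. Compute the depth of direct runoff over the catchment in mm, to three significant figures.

Direct runoff: 0.0, 81.9, 231.7, 136.5, 80.4, 47.3, 27.9, 16.4, 0.0 m³/s; ΣQ_DR = 622.1 m³/s.
V = ΣQ_DR · Δt = 622.1 × 900 s = 5.599 × 10^5 m³.
Over A = 8.33 km², depth = V / A = 67.2 mm.

d ≈ 67.2 mm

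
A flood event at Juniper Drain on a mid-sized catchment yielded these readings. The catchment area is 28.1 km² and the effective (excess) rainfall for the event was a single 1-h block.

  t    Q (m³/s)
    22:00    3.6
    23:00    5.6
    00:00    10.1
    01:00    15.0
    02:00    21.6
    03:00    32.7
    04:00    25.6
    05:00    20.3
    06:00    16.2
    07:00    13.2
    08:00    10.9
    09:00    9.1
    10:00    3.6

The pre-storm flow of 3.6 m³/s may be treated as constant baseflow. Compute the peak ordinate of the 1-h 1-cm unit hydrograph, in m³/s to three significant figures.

U_p ≈ 16.1 m³/s

Direct runoff: 0.0, 2.0, 6.5, 11.4, 18.0, 29.1, 22.0, 16.7, 12.6, 9.6, 7.3, 5.5, 0.0 m³/s; ΣQ_DR = 140.7 m³/s, peak = 29.1 m³/s.
Runoff depth d = ΣQ_DR·Δt / A = 140.7 × 3600 / (28.1 km²) = 18.03 mm.
The 1-cm UH is the DRH scaled by (10 mm)/d, so U_p = 29.1 × 10/18.03 = 16.1 m³/s.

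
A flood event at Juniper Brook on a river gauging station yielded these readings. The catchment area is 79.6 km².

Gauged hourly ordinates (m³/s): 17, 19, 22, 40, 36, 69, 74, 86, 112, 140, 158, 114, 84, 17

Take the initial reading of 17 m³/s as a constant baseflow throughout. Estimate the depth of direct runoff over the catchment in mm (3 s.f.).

Direct runoff: 0.0, 2.0, 5.0, 23.0, 19.0, 52.0, 57.0, 69.0, 95.0, 123.0, 141.0, 97.0, 67.0, 0.0 m³/s; ΣQ_DR = 750.0 m³/s.
V = ΣQ_DR · Δt = 750.0 × 3600 s = 2.700 × 10^6 m³.
Over A = 79.6 km², depth = V / A = 33.9 mm.

d ≈ 33.9 mm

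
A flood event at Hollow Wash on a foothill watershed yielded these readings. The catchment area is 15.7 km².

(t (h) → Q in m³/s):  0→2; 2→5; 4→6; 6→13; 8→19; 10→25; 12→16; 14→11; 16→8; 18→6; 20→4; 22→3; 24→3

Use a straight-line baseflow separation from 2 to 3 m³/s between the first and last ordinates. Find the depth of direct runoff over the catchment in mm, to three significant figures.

Direct runoff: 0.00, 2.92, 3.83, 10.75, 16.67, 22.58, 13.50, 8.42, 5.33, 3.25, 1.17, 0.08, 0.00 m³/s; ΣQ_DR = 88.50 m³/s.
V = ΣQ_DR · Δt = 88.50 × 7200 s = 6.372 × 10^5 m³.
Over A = 15.7 km², depth = V / A = 40.6 mm.

d ≈ 40.6 mm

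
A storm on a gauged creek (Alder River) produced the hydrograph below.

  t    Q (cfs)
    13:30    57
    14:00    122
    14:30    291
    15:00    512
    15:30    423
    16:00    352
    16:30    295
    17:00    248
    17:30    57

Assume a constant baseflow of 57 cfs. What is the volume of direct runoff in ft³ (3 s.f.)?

V ≈ 3.32 × 10^6 ft³

Direct-runoff ordinates (Q − Q_b): 0.0, 65.0, 234.0, 455.0, 366.0, 295.0, 238.0, 191.0, 0.0 cfs.
ΣQ_DR = 1844 cfs.
With Δt = 0.5 h = 1800 s, V = ΣQ_DR · Δt = 1844 × 1800 = 3.32 × 10^6 ft³.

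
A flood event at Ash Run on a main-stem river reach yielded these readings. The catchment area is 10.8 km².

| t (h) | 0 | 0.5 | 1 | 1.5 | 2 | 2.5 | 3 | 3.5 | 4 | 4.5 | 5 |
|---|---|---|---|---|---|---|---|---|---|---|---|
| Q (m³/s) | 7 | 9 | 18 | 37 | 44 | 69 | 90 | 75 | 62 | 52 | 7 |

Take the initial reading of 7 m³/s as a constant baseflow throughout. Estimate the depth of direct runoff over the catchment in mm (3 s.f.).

Direct runoff: 0.0, 2.0, 11.0, 30.0, 37.0, 62.0, 83.0, 68.0, 55.0, 45.0, 0.0 m³/s; ΣQ_DR = 393.0 m³/s.
V = ΣQ_DR · Δt = 393.0 × 1800 s = 7.074 × 10^5 m³.
Over A = 10.8 km², depth = V / A = 65.5 mm.

d ≈ 65.5 mm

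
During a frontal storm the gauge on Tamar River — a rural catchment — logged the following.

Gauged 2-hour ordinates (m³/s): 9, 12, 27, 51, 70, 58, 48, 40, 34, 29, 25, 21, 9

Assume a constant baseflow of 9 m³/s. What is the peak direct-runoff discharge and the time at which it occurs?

Subtracting baseflow gives direct-runoff ordinates: 0.0, 3.0, 18.0, 42.0, 61.0, 49.0, 39.0, 31.0, 25.0, 20.0, 16.0, 12.0, 0.0 m³/s.
The maximum is 61.0 m³/s, occurring at the reading for t = 8 h.

Q_p = 61.0 m³/s at t = 8 h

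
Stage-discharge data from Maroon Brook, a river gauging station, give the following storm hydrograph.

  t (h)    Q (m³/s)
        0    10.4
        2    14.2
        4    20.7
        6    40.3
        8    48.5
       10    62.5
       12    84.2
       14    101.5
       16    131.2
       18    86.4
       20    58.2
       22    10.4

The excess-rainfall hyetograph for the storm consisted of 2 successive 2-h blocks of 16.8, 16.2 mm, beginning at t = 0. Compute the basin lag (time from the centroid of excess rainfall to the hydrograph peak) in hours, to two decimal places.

t_L ≈ 14.02 h

Centroid of excess rainfall: t_c = Σ P_i·t̄_i / ΣP_i = 1.9818 h (block centres at 1, 3 h).
Hydrograph peak occurs at t = 16 h, so basin lag t_L = 16 − 1.9818 = 14.02 h.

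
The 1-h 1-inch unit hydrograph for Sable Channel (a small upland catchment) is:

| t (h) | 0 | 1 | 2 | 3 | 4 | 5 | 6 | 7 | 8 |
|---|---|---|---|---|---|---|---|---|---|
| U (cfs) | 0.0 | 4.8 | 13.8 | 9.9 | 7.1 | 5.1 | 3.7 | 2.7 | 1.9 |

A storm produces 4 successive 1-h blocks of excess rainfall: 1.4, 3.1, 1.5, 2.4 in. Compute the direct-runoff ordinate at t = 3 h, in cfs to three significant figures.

Q ≈ 63.8 cfs

By discrete convolution, Q_j = Σ (P_i / 1 in) · U_{j−i}.
At t = 3 h (j=3): Q = (1.4/1)·9.9 + (3.1/1)·13.8 + (1.5/1)·4.8 + (2.4/1)·0.0 = 63.8 cfs.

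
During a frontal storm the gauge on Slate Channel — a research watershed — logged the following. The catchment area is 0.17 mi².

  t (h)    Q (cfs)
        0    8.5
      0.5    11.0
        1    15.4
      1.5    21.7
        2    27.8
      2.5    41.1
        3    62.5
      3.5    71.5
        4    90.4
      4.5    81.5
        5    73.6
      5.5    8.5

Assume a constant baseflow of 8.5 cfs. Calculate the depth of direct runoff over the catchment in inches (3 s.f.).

d ≈ 1.88 in

Direct runoff: 0.0, 2.5, 6.9, 13.2, 19.3, 32.6, 54.0, 63.0, 81.9, 73.0, 65.1, 0.0 cfs; ΣQ_DR = 411.5 cfs.
V = ΣQ_DR · Δt = 411.5 × 1800 s = 7.407 × 10^5 ft³.
Over A = 0.17 mi², depth = V / A = 1.88 in.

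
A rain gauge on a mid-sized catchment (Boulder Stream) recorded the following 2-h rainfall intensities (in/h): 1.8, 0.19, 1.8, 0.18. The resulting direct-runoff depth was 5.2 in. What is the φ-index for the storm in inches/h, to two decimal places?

Only the 2 blocks with intensity above φ contribute runoff: 1.8, 1.8 in/h.
Σ(I−φ)·Δt = d  ⇒  (1.8+1.8 − 2φ)·2 = 5.2
φ = (3.600 − 5.2/2) / 2 = 0.50 in/h.

φ ≈ 0.50 in/h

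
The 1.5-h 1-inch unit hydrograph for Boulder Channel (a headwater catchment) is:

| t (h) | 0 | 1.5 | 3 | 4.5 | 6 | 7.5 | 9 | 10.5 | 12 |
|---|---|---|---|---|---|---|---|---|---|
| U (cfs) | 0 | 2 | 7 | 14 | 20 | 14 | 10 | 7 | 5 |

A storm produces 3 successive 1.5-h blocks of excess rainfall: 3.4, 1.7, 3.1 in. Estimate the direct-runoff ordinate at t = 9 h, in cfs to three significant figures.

Q ≈ 120 cfs

By discrete convolution, Q_j = Σ (P_i / 1 in) · U_{j−i}.
At t = 9 h (j=6): Q = (3.4/1)·10 + (1.7/1)·14 + (3.1/1)·20 = 120 cfs.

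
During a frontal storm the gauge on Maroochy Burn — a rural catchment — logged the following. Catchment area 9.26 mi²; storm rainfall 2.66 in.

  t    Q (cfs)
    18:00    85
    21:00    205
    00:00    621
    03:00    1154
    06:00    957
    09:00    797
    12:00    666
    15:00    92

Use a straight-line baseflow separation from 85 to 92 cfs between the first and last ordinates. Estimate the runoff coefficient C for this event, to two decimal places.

C ≈ 0.73

ΣQ_DR = 3869 cfs; V = ΣQ_DR·Δt = 4.179 × 10^7 ft³.
Runoff depth d = V / A = 1.942 in.
C = d / P = 1.942 / 2.66 = 0.73.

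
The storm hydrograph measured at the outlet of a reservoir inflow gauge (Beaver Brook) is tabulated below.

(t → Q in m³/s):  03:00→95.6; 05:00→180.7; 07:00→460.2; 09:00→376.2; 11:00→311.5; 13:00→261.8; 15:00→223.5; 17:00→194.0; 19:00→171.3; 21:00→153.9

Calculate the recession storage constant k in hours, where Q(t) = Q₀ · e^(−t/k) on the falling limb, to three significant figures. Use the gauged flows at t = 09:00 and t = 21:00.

On the falling limb, Q drops from 376.2 to 153.9 m³/s between t = 09:00 and t = 21:00 (Δt = 12 h).
k = −Δt / ln(Q₂/Q₁) = −12 / ln(153.9/376.2) = 13.4 h.

k ≈ 13.4 h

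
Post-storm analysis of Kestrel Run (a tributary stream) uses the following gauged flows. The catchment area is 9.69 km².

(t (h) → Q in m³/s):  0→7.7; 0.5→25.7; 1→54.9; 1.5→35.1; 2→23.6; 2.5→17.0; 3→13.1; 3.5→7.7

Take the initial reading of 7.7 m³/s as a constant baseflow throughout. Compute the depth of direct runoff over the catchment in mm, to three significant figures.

Direct runoff: 0.0, 18.0, 47.2, 27.4, 15.9, 9.3, 5.4, 0.0 m³/s; ΣQ_DR = 123.2 m³/s.
V = ΣQ_DR · Δt = 123.2 × 1800 s = 2.218 × 10^5 m³.
Over A = 9.69 km², depth = V / A = 22.9 mm.

d ≈ 22.9 mm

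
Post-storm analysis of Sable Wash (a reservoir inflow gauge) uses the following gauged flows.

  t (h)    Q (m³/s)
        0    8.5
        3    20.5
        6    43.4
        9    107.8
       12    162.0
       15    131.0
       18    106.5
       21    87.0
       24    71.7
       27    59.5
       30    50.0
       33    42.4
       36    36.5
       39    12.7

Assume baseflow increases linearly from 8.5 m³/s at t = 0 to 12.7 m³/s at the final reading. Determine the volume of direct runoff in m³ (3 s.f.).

Direct-runoff ordinates (Q − Q_b): 0.00, 11.68, 34.25, 98.33, 152.21, 120.88, 96.06, 76.24, 60.62, 48.09, 38.27, 30.35, 24.12, 0.00 m³/s.
ΣQ_DR = 791.1 m³/s.
With Δt = 3 h = 10800 s, V = ΣQ_DR · Δt = 791.1 × 10800 = 8.54 × 10^6 m³.

V ≈ 8.54 × 10^6 m³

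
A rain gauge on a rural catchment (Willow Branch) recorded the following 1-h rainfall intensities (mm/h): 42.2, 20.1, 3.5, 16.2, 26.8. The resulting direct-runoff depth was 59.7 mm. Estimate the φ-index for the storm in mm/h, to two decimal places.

φ ≈ 11.40 mm/h

Only the 4 blocks with intensity above φ contribute runoff: 42.2, 20.1, 16.2, 26.8 mm/h.
Σ(I−φ)·Δt = d  ⇒  (42.2+20.1+16.2+26.8 − 4φ)·1 = 59.7
φ = (105.3 − 59.7/1) / 4 = 11.40 mm/h.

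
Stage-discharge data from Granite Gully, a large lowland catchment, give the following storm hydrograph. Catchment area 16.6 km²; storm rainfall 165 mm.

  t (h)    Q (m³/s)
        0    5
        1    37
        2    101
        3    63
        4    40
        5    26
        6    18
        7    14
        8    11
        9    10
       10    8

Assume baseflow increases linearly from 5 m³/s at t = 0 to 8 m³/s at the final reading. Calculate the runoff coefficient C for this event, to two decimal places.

C ≈ 0.34

ΣQ_DR = 261.5 m³/s; V = ΣQ_DR·Δt = 9.414 × 10^5 m³.
Runoff depth d = V / A = 56.71 mm.
C = d / P = 56.71 / 165 = 0.34.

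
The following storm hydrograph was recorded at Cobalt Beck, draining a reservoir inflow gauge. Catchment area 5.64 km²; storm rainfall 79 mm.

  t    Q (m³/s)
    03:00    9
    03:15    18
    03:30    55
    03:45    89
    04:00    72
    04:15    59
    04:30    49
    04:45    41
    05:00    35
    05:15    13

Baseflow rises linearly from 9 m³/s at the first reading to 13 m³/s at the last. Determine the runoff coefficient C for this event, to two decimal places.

ΣQ_DR = 330.0 m³/s; V = ΣQ_DR·Δt = 2.970 × 10^5 m³.
Runoff depth d = V / A = 52.66 mm.
C = d / P = 52.66 / 79 = 0.67.

C ≈ 0.67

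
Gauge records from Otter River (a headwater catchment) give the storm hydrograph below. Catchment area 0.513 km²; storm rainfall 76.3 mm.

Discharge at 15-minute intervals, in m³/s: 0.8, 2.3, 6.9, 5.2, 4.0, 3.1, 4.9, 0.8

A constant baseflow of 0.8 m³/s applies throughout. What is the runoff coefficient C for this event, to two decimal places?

ΣQ_DR = 21.60 m³/s; V = ΣQ_DR·Δt = 19440 m³.
Runoff depth d = V / A = 37.89 mm.
C = d / P = 37.89 / 76.3 = 0.50.

C ≈ 0.50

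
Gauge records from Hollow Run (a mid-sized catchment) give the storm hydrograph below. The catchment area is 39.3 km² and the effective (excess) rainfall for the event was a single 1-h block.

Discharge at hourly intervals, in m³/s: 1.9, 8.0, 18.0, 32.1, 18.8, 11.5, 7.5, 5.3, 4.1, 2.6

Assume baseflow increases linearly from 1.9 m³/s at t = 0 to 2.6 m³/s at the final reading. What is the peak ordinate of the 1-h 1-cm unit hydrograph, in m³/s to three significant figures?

U_p ≈ 37.5 m³/s

Direct runoff: 0.00, 6.02, 15.94, 29.97, 16.59, 9.21, 5.13, 2.86, 1.58, 0.00 m³/s; ΣQ_DR = 87.30 m³/s, peak = 29.97 m³/s.
Runoff depth d = ΣQ_DR·Δt / A = 87.30 × 3600 / (39.3 km²) = 7.997 mm.
The 1-cm UH is the DRH scaled by (10 mm)/d, so U_p = 29.97 × 10/7.997 = 37.5 m³/s.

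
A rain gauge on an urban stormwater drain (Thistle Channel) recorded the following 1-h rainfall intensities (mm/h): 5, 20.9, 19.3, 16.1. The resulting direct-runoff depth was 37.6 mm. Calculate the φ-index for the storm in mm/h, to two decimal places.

φ ≈ 6.23 mm/h

Only the 3 blocks with intensity above φ contribute runoff: 20.9, 19.3, 16.1 mm/h.
Σ(I−φ)·Δt = d  ⇒  (20.9+19.3+16.1 − 3φ)·1 = 37.6
φ = (56.30 − 37.6/1) / 3 = 6.23 mm/h.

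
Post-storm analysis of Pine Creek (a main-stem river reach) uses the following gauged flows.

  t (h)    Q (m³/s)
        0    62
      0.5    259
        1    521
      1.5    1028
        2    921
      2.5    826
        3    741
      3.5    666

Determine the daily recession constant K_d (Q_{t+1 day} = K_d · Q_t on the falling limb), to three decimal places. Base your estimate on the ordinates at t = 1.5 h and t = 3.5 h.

Between t = 1.5 h and t = 3.5 h the flow falls from 1028 to 666 m³/s over 4×0.5 h = 2 h.
Per-interval ratio K = (666/1028)^(1/4) = 0.8972; K_d = K^(24/0.5) = 0.005.

K_d ≈ 0.005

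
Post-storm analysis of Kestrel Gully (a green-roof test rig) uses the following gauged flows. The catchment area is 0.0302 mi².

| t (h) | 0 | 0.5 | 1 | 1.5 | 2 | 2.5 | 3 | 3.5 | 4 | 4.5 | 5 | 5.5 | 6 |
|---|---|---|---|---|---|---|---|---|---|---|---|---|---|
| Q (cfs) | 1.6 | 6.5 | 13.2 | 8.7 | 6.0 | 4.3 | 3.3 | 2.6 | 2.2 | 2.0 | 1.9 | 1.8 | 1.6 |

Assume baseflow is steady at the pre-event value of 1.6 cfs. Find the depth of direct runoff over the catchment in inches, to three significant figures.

d ≈ 0.895 in

Direct runoff: 0.0, 4.9, 11.6, 7.1, 4.4, 2.7, 1.7, 1.0, 0.6, 0.4, 0.3, 0.2, 0.0 cfs; ΣQ_DR = 34.90 cfs.
V = ΣQ_DR · Δt = 34.90 × 1800 s = 62820 ft³.
Over A = 0.0302 mi², depth = V / A = 0.895 in.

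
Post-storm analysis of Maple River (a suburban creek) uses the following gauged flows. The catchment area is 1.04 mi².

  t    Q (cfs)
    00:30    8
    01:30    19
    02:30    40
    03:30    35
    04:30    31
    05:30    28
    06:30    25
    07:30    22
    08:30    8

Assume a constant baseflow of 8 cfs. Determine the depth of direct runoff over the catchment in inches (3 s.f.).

Direct runoff: 0.0, 11.0, 32.0, 27.0, 23.0, 20.0, 17.0, 14.0, 0.0 cfs; ΣQ_DR = 144.0 cfs.
V = ΣQ_DR · Δt = 144.0 × 3600 s = 5.184 × 10^5 ft³.
Over A = 1.04 mi², depth = V / A = 0.215 in.

d ≈ 0.215 in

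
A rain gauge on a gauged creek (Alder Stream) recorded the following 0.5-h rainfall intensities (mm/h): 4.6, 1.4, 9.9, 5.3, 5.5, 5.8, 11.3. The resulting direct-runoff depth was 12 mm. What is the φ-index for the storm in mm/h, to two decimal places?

Only the 6 blocks with intensity above φ contribute runoff: 4.6, 9.9, 5.3, 5.5, 5.8, 11.3 mm/h.
Σ(I−φ)·Δt = d  ⇒  (4.6+9.9+5.3+5.5+5.8+11.3 − 6φ)·0.5 = 12
φ = (42.40 − 12/0.5) / 6 = 3.07 mm/h.

φ ≈ 3.07 mm/h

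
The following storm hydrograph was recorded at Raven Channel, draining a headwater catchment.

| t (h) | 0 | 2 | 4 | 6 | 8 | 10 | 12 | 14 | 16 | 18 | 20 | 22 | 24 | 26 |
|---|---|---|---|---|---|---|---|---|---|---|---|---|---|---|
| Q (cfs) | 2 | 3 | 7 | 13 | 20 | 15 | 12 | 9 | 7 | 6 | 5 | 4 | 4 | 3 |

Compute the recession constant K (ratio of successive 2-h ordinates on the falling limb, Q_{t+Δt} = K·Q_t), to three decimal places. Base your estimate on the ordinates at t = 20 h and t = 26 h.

Using the recession-limb readings at t = 20 h and t = 26 h: Q falls from 5 to 3 cfs over 3 intervals.
K = (Q₂/Q₁)^(1/3) = (3/5)^(1/3) = 0.843.

K ≈ 0.843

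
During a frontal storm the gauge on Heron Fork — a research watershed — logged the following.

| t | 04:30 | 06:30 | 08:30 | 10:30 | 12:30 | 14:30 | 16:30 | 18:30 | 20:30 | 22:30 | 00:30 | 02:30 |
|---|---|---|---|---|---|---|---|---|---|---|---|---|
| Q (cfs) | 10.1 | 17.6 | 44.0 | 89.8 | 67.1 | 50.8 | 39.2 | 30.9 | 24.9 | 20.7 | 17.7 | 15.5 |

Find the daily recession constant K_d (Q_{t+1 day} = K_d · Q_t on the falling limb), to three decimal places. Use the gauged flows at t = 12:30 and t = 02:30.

Between t = 12:30 and t = 02:30 the flow falls from 67.1 to 15.5 cfs over 7×2 h = 14 h.
Per-interval ratio K = (15.5/67.1)^(1/7) = 0.8111; K_d = K^(24/2) = 0.081.

K_d ≈ 0.081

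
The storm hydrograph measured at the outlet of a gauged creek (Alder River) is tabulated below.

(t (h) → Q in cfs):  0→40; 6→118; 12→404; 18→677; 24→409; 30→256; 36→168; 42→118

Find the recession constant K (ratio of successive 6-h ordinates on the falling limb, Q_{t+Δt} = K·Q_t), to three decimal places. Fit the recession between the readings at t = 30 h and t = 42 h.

Using the recession-limb readings at t = 30 h and t = 42 h: Q falls from 256 to 118 cfs over 2 intervals.
K = (Q₂/Q₁)^(1/2) = (118/256)^(1/2) = 0.679.

K ≈ 0.679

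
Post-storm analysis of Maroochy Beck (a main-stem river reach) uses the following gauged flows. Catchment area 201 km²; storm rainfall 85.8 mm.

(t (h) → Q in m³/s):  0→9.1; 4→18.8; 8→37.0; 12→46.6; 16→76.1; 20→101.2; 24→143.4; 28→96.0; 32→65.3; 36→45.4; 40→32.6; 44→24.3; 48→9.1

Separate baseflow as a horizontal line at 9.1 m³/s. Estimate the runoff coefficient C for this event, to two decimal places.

C ≈ 0.49

ΣQ_DR = 586.6 m³/s; V = ΣQ_DR·Δt = 8.447 × 10^6 m³.
Runoff depth d = V / A = 42.03 mm.
C = d / P = 42.03 / 85.8 = 0.49.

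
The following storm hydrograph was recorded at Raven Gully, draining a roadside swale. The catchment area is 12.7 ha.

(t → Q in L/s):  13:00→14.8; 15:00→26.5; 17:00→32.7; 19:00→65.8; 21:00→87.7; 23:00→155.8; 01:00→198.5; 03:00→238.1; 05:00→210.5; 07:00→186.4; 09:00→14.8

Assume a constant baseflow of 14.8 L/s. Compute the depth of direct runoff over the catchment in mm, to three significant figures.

Direct runoff: 0.0, 11.7, 17.9, 51.0, 72.9, 141.0, 183.7, 223.3, 195.7, 171.6, 0.0 L/s; ΣQ_DR = 1069 L/s.
V = ΣQ_DR · Δt = 1069 × 7200 s = 7.695 × 10^6 L.
Over A = 12.7 ha, depth = V / A = 60.6 mm.

d ≈ 60.6 mm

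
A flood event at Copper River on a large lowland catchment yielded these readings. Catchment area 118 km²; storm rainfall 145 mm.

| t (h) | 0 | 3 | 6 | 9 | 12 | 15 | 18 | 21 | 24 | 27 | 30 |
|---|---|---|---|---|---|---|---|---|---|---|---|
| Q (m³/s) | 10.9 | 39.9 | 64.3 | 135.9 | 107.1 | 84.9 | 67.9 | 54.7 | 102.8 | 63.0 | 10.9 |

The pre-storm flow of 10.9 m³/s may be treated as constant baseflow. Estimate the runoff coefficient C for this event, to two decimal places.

ΣQ_DR = 622.4 m³/s; V = ΣQ_DR·Δt = 6.722 × 10^6 m³.
Runoff depth d = V / A = 56.97 mm.
C = d / P = 56.97 / 145 = 0.39.

C ≈ 0.39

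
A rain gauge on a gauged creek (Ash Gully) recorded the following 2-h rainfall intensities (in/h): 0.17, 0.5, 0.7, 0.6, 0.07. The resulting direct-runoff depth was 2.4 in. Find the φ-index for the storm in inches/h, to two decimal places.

φ ≈ 0.20 in/h

Only the 3 blocks with intensity above φ contribute runoff: 0.5, 0.7, 0.6 in/h.
Σ(I−φ)·Δt = d  ⇒  (0.5+0.7+0.6 − 3φ)·2 = 2.4
φ = (1.800 − 2.4/2) / 3 = 0.20 in/h.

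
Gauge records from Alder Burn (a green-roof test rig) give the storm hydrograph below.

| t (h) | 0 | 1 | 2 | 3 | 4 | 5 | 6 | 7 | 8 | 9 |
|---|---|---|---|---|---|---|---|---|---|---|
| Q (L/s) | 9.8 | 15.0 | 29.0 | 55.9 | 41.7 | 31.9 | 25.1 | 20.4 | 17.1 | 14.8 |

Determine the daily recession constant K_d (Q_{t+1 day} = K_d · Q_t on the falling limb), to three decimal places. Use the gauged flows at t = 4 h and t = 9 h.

K_d ≈ 0.007

Between t = 4 h and t = 9 h the flow falls from 41.7 to 14.8 L/s over 5×1 h = 5 h.
Per-interval ratio K = (14.8/41.7)^(1/5) = 0.8129; K_d = K^(24/1) = 0.007.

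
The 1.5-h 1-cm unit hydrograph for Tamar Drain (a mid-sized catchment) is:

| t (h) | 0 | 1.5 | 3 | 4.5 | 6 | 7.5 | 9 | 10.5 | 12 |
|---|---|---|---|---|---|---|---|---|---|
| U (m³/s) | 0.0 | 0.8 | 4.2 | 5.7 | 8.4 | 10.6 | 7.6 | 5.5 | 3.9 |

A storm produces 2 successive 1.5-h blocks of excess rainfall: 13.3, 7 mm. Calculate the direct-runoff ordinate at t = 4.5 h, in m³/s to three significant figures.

By discrete convolution, Q_j = Σ (P_i / 10 mm) · U_{j−i}.
At t = 4.5 h (j=3): Q = (13.3/10)·5.7 + (7/10)·4.2 = 10.5 m³/s.

Q ≈ 10.5 m³/s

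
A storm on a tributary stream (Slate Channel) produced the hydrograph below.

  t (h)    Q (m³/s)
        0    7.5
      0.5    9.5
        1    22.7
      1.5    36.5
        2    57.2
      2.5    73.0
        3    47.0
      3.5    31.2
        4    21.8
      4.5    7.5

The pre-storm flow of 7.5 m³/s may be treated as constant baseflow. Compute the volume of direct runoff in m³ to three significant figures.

Direct-runoff ordinates (Q − Q_b): 0.0, 2.0, 15.2, 29.0, 49.7, 65.5, 39.5, 23.7, 14.3, 0.0 m³/s.
ΣQ_DR = 238.9 m³/s.
With Δt = 0.5 h = 1800 s, V = ΣQ_DR · Δt = 238.9 × 1800 = 4.30 × 10^5 m³.

V ≈ 4.30 × 10^5 m³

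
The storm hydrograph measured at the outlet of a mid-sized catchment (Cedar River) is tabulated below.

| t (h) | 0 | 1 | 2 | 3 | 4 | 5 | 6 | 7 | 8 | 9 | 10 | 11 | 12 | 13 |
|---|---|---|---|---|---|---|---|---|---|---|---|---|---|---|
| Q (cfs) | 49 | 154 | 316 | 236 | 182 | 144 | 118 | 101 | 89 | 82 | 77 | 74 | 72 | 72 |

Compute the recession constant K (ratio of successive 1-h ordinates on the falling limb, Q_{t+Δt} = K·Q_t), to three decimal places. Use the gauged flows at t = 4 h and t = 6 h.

Using the recession-limb readings at t = 4 h and t = 6 h: Q falls from 182 to 118 cfs over 2 intervals.
K = (Q₂/Q₁)^(1/2) = (118/182)^(1/2) = 0.805.

K ≈ 0.805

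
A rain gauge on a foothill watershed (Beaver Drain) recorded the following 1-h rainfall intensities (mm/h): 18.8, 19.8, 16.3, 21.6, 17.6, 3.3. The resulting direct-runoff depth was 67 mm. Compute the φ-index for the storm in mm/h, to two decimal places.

Only the 5 blocks with intensity above φ contribute runoff: 18.8, 19.8, 16.3, 21.6, 17.6 mm/h.
Σ(I−φ)·Δt = d  ⇒  (18.8+19.8+16.3+21.6+17.6 − 5φ)·1 = 67
φ = (94.10 − 67/1) / 5 = 5.42 mm/h.

φ ≈ 5.42 mm/h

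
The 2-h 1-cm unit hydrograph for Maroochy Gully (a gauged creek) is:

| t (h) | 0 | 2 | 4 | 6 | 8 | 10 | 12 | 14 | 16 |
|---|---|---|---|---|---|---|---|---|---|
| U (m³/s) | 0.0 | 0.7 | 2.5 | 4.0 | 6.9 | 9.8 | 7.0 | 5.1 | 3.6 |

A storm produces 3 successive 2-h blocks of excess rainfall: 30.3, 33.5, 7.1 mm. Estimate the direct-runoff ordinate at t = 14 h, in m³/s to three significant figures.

By discrete convolution, Q_j = Σ (P_i / 10 mm) · U_{j−i}.
At t = 14 h (j=7): Q = (30.3/10)·5.1 + (33.5/10)·7.0 + (7.1/10)·9.8 = 45.9 m³/s.

Q ≈ 45.9 m³/s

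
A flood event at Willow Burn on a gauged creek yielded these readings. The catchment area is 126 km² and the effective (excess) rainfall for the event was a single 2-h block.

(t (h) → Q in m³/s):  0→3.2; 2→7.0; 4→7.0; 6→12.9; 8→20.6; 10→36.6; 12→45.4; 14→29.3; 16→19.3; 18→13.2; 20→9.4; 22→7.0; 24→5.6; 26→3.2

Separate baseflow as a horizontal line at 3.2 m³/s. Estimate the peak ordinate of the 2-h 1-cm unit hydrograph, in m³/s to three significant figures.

U_p ≈ 42.2 m³/s

Direct runoff: 0.0, 3.8, 3.8, 9.7, 17.4, 33.4, 42.2, 26.1, 16.1, 10.0, 6.2, 3.8, 2.4, 0.0 m³/s; ΣQ_DR = 174.9 m³/s, peak = 42.2 m³/s.
Runoff depth d = ΣQ_DR·Δt / A = 174.9 × 7200 / (126 km²) = 9.994 mm.
The 1-cm UH is the DRH scaled by (10 mm)/d, so U_p = 42.2 × 10/9.994 = 42.2 m³/s.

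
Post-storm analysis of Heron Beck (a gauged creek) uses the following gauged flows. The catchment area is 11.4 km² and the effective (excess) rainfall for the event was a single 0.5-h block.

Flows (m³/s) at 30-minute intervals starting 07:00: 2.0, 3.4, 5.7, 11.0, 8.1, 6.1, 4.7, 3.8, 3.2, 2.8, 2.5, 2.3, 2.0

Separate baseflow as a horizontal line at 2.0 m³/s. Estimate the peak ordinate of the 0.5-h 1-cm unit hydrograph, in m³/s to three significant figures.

Direct runoff: 0.0, 1.4, 3.7, 9.0, 6.1, 4.1, 2.7, 1.8, 1.2, 0.8, 0.5, 0.3, 0.0 m³/s; ΣQ_DR = 31.60 m³/s, peak = 9.0 m³/s.
Runoff depth d = ΣQ_DR·Δt / A = 31.60 × 1800 / (11.4 km²) = 4.989 mm.
The 1-cm UH is the DRH scaled by (10 mm)/d, so U_p = 9.0 × 10/4.989 = 18.0 m³/s.

U_p ≈ 18.0 m³/s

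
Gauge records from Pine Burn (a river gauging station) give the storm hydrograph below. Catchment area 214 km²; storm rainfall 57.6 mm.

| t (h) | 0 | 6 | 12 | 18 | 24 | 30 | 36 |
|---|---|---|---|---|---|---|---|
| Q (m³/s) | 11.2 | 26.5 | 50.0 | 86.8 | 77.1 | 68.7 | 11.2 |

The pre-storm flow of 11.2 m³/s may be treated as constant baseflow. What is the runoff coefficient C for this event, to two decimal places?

C ≈ 0.44

ΣQ_DR = 253.1 m³/s; V = ΣQ_DR·Δt = 5.467 × 10^6 m³.
Runoff depth d = V / A = 25.55 mm.
C = d / P = 25.55 / 57.6 = 0.44.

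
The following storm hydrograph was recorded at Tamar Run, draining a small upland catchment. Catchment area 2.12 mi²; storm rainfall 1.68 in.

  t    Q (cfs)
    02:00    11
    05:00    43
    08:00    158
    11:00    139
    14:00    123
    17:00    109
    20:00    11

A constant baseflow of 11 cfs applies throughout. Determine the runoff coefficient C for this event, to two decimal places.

ΣQ_DR = 517.0 cfs; V = ΣQ_DR·Δt = 5.584 × 10^6 ft³.
Runoff depth d = V / A = 1.134 in.
C = d / P = 1.134 / 1.68 = 0.67.

C ≈ 0.67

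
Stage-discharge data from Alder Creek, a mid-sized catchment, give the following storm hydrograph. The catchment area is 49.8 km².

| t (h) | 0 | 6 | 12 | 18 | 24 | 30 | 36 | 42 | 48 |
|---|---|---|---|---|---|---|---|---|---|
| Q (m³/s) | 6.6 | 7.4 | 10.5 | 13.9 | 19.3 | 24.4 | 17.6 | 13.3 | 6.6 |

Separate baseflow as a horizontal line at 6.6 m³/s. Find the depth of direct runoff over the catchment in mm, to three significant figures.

Direct runoff: 0.0, 0.8, 3.9, 7.3, 12.7, 17.8, 11.0, 6.7, 0.0 m³/s; ΣQ_DR = 60.20 m³/s.
V = ΣQ_DR · Δt = 60.20 × 21600 s = 1.300 × 10^6 m³.
Over A = 49.8 km², depth = V / A = 26.1 mm.

d ≈ 26.1 mm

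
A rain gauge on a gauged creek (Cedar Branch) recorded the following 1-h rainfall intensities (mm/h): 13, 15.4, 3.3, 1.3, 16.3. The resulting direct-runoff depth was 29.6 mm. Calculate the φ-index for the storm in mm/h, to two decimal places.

Only the 3 blocks with intensity above φ contribute runoff: 13, 15.4, 16.3 mm/h.
Σ(I−φ)·Δt = d  ⇒  (13+15.4+16.3 − 3φ)·1 = 29.6
φ = (44.70 − 29.6/1) / 3 = 5.03 mm/h.

φ ≈ 5.03 mm/h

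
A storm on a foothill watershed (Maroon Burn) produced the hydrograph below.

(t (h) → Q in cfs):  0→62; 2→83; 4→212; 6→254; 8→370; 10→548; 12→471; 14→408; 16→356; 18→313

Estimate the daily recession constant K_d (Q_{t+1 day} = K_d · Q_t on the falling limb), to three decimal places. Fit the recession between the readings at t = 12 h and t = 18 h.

K_d ≈ 0.195

Between t = 12 h and t = 18 h the flow falls from 471 to 313 cfs over 3×2 h = 6 h.
Per-interval ratio K = (313/471)^(1/3) = 0.8727; K_d = K^(24/2) = 0.195.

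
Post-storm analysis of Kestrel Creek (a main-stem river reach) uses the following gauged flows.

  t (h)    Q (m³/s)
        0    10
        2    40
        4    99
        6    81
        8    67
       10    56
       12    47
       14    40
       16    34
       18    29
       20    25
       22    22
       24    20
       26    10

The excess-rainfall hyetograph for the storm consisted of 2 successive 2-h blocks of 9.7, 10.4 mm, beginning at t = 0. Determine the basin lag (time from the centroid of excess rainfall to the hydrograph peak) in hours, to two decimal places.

t_L ≈ 1.97 h

Centroid of excess rainfall: t_c = Σ P_i·t̄_i / ΣP_i = 2.0348 h (block centres at 1, 3 h).
Hydrograph peak occurs at t = 4 h, so basin lag t_L = 4 − 2.0348 = 1.97 h.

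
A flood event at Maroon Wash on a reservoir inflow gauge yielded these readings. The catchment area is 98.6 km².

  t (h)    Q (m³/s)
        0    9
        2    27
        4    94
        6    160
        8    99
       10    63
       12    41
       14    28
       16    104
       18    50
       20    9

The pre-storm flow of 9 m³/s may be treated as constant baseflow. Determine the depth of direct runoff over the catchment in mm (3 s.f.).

d ≈ 42.7 mm

Direct runoff: 0.0, 18.0, 85.0, 151.0, 90.0, 54.0, 32.0, 19.0, 95.0, 41.0, 0.0 m³/s; ΣQ_DR = 585.0 m³/s.
V = ΣQ_DR · Δt = 585.0 × 7200 s = 4.212 × 10^6 m³.
Over A = 98.6 km², depth = V / A = 42.7 mm.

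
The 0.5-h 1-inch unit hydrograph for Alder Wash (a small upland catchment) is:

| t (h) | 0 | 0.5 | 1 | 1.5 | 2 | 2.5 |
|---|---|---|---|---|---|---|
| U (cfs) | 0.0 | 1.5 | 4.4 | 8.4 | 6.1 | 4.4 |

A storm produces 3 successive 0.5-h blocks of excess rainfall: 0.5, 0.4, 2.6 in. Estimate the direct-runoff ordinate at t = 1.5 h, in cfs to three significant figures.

Q ≈ 9.86 cfs

By discrete convolution, Q_j = Σ (P_i / 1 in) · U_{j−i}.
At t = 1.5 h (j=3): Q = (0.5/1)·8.4 + (0.4/1)·4.4 + (2.6/1)·1.5 = 9.86 cfs.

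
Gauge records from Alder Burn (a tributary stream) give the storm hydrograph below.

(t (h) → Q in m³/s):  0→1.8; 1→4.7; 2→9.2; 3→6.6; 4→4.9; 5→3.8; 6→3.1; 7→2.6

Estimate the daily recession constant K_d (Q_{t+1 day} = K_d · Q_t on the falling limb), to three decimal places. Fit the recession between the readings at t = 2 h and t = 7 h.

Between t = 2 h and t = 7 h the flow falls from 9.2 to 2.6 m³/s over 5×1 h = 5 h.
Per-interval ratio K = (2.6/9.2)^(1/5) = 0.7767; K_d = K^(24/1) = 0.002.

K_d ≈ 0.002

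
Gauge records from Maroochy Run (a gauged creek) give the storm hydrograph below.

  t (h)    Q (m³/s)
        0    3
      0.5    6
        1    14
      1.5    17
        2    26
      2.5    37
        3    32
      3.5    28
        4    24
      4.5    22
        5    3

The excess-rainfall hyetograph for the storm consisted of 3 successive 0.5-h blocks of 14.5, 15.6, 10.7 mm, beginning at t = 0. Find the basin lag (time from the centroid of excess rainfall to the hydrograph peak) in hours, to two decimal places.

Centroid of excess rainfall: t_c = Σ P_i·t̄_i / ΣP_i = 0.7034 h (block centres at 0.25, 0.75, 1.25 h).
Hydrograph peak occurs at t = 2.5 h, so basin lag t_L = 2.5 − 0.7034 = 1.80 h.

t_L ≈ 1.80 h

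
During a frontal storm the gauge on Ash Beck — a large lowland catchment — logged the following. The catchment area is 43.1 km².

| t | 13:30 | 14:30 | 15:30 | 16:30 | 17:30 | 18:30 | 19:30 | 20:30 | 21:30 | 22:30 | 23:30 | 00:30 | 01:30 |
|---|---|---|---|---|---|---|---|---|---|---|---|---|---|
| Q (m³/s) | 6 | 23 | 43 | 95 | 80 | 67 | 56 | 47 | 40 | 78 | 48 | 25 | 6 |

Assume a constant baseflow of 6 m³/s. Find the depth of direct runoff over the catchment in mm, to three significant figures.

d ≈ 44.8 mm

Direct runoff: 0.0, 17.0, 37.0, 89.0, 74.0, 61.0, 50.0, 41.0, 34.0, 72.0, 42.0, 19.0, 0.0 m³/s; ΣQ_DR = 536.0 m³/s.
V = ΣQ_DR · Δt = 536.0 × 3600 s = 1.930 × 10^6 m³.
Over A = 43.1 km², depth = V / A = 44.8 mm.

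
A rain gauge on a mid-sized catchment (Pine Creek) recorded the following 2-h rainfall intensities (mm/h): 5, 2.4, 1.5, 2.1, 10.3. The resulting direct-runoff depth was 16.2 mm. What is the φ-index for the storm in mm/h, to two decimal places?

φ ≈ 3.60 mm/h

Only the 2 blocks with intensity above φ contribute runoff: 5, 10.3 mm/h.
Σ(I−φ)·Δt = d  ⇒  (5+10.3 − 2φ)·2 = 16.2
φ = (15.30 − 16.2/2) / 2 = 3.60 mm/h.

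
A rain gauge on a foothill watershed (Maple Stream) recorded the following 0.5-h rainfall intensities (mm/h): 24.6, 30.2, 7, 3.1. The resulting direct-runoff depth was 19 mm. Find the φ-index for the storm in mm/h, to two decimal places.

Only the 2 blocks with intensity above φ contribute runoff: 24.6, 30.2 mm/h.
Σ(I−φ)·Δt = d  ⇒  (24.6+30.2 − 2φ)·0.5 = 19
φ = (54.80 − 19/0.5) / 2 = 8.40 mm/h.

φ ≈ 8.40 mm/h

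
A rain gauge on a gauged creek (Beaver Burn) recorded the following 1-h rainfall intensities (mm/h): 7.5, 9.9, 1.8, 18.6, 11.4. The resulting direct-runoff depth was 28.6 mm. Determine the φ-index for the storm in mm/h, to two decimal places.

Only the 4 blocks with intensity above φ contribute runoff: 7.5, 9.9, 18.6, 11.4 mm/h.
Σ(I−φ)·Δt = d  ⇒  (7.5+9.9+18.6+11.4 − 4φ)·1 = 28.6
φ = (47.40 − 28.6/1) / 4 = 4.70 mm/h.

φ ≈ 4.70 mm/h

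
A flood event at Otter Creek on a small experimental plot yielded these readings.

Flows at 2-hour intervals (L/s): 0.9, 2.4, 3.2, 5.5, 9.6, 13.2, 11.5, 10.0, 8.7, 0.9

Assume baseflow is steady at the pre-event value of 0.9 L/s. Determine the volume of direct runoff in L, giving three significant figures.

Direct-runoff ordinates (Q − Q_b): 0.0, 1.5, 2.3, 4.6, 8.7, 12.3, 10.6, 9.1, 7.8, 0.0 L/s.
ΣQ_DR = 56.90 L/s.
With Δt = 2 h = 7200 s, V = ΣQ_DR · Δt = 56.90 × 7200 = 4.10 × 10^5 L.

V ≈ 4.10 × 10^5 L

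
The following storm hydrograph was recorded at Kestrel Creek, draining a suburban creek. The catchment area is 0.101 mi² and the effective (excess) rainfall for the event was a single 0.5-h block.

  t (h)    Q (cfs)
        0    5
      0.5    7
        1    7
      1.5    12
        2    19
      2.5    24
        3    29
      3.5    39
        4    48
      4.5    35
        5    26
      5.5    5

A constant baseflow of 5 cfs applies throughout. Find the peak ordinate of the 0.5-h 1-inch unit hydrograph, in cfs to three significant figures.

Direct runoff: 0.0, 2.0, 2.0, 7.0, 14.0, 19.0, 24.0, 34.0, 43.0, 30.0, 21.0, 0.0 cfs; ΣQ_DR = 196.0 cfs, peak = 43.0 cfs.
Runoff depth d = ΣQ_DR·Δt / A = 196.0 × 1800 / (0.101 mi²) = 1.504 in.
The 1-inch UH is the DRH scaled by (1 in)/d, so U_p = 43.0 × 1/1.504 = 28.6 cfs.

U_p ≈ 28.6 cfs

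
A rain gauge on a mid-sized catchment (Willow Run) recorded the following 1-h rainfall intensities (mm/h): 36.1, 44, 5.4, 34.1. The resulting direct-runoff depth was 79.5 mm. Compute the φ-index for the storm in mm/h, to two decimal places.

φ ≈ 11.57 mm/h

Only the 3 blocks with intensity above φ contribute runoff: 36.1, 44, 34.1 mm/h.
Σ(I−φ)·Δt = d  ⇒  (36.1+44+34.1 − 3φ)·1 = 79.5
φ = (114.2 − 79.5/1) / 3 = 11.57 mm/h.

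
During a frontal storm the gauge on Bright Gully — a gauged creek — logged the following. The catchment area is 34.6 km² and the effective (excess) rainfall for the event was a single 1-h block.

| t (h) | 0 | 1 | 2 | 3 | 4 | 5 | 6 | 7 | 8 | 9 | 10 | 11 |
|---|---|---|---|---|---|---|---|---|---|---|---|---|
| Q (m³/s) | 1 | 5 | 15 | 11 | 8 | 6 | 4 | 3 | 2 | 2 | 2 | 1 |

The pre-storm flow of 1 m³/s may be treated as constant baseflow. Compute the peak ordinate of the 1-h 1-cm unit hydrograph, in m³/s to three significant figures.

U_p ≈ 28.0 m³/s

Direct runoff: 0.0, 4.0, 14.0, 10.0, 7.0, 5.0, 3.0, 2.0, 1.0, 1.0, 1.0, 0.0 m³/s; ΣQ_DR = 48.00 m³/s, peak = 14.0 m³/s.
Runoff depth d = ΣQ_DR·Δt / A = 48.00 × 3600 / (34.6 km²) = 4.994 mm.
The 1-cm UH is the DRH scaled by (10 mm)/d, so U_p = 14.0 × 10/4.994 = 28.0 m³/s.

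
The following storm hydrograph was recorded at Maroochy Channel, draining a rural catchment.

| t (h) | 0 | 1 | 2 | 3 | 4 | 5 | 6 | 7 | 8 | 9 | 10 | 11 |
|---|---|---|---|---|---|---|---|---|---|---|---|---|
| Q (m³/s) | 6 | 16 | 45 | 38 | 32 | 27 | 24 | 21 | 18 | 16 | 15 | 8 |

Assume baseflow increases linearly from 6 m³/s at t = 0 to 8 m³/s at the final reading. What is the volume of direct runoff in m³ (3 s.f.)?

V ≈ 6.55 × 10^5 m³

Direct-runoff ordinates (Q − Q_b): 0.00, 9.82, 38.64, 31.45, 25.27, 20.09, 16.91, 13.73, 10.55, 8.36, 7.18, 0.00 m³/s.
ΣQ_DR = 182.0 m³/s.
With Δt = 1 h = 3600 s, V = ΣQ_DR · Δt = 182.0 × 3600 = 6.55 × 10^5 m³.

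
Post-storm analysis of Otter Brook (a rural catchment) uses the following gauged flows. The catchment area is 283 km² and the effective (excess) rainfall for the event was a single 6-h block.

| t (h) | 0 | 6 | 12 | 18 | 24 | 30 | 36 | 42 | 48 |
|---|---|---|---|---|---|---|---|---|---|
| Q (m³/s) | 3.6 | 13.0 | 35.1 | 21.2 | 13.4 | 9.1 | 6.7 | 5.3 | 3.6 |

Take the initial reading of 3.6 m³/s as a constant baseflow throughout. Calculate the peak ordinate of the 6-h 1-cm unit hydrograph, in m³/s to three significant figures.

Direct runoff: 0.0, 9.4, 31.5, 17.6, 9.8, 5.5, 3.1, 1.7, 0.0 m³/s; ΣQ_DR = 78.60 m³/s, peak = 31.5 m³/s.
Runoff depth d = ΣQ_DR·Δt / A = 78.60 × 21600 / (283 km²) = 5.999 mm.
The 1-cm UH is the DRH scaled by (10 mm)/d, so U_p = 31.5 × 10/5.999 = 52.5 m³/s.

U_p ≈ 52.5 m³/s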